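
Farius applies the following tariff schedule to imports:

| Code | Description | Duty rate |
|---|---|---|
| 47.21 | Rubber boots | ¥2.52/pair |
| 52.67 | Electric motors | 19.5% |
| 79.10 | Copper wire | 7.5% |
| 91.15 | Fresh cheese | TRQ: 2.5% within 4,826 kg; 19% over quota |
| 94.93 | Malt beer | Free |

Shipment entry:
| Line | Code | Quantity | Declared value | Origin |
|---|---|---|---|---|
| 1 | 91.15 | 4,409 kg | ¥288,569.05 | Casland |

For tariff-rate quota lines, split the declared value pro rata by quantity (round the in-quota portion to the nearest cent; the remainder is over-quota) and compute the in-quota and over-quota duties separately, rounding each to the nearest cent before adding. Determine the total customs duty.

¥7,214.23

Line 1 (91.15, Casland, 4,409 kg, ¥288,569.05):
Code 91.15 is under a tariff-rate quota (threshold 4,826 kg). Quantity 4,409 kg is within the quota, so the in-quota rate 2.5% applies to the full value.
Duty = ¥288,569.05 × 2.5% = ¥7,214.23.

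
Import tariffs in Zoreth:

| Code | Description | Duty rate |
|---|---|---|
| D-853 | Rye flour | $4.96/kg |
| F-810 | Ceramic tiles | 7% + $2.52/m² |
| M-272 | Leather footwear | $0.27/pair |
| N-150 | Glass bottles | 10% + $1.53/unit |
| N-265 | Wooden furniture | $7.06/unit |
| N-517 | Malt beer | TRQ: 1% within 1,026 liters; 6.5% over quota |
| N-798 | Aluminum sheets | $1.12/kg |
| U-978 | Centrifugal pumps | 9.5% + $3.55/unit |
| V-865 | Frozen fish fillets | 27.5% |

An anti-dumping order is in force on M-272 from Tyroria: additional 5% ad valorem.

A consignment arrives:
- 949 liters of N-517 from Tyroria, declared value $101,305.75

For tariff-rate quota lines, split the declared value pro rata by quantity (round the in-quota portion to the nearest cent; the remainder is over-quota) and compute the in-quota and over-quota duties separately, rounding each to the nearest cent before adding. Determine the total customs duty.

Line 1 (N-517, Tyroria, 949 liters, $101,305.75):
Code N-517 is under a tariff-rate quota (threshold 1,026 liters). Quantity 949 liters is within the quota, so the in-quota rate 1% applies to the full value.
Duty = $101,305.75 × 1% = $1,013.06.

$1,013.06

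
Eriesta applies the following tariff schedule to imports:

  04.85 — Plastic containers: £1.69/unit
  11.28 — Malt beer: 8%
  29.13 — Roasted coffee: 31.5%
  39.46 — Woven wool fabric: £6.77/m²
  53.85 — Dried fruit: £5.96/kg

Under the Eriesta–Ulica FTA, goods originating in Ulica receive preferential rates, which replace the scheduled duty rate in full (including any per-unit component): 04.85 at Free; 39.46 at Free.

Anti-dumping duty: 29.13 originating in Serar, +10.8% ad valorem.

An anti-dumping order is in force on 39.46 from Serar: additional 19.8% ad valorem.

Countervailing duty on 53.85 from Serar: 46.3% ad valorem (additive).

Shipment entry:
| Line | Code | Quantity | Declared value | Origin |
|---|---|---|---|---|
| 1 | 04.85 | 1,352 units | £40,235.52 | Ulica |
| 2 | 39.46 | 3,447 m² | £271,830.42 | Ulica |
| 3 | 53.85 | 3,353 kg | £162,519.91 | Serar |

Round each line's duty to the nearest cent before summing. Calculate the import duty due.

£95,230.60

Line 1 (04.85, Ulica, 1,352 units, £40,235.52):
Base rate for 04.85 is £1.69/unit.
Origin Ulica qualifies under the Eriesta–Ulica agreement and 04.85 is covered: preferential rate Free applies instead.
Duty = £40,235.52 × 0% = £0.00.
Line 2 (39.46, Ulica, 3,447 m², £271,830.42):
Base rate for 39.46 is £6.77/m².
Origin Ulica qualifies under the Eriesta–Ulica agreement and 39.46 is covered: preferential rate Free applies instead.
The additional-duty order on 39.46 targets Serar, not Ulica; it does not apply.
Duty = £271,830.42 × 0% = £0.00.
Line 3 (53.85, Serar, 3,353 kg, £162,519.91):
Base rate for 53.85 is £5.96/kg.
Additional duty on 53.85 from Serar: +46.3% ad valorem. Applied ad valorem rate = 46.3%.
Duty = £162,519.91 × 46.3% + 3,353 × £5.96 = £95,230.60.
Total = £0.00 + £0.00 + £95,230.60 = £95,230.60.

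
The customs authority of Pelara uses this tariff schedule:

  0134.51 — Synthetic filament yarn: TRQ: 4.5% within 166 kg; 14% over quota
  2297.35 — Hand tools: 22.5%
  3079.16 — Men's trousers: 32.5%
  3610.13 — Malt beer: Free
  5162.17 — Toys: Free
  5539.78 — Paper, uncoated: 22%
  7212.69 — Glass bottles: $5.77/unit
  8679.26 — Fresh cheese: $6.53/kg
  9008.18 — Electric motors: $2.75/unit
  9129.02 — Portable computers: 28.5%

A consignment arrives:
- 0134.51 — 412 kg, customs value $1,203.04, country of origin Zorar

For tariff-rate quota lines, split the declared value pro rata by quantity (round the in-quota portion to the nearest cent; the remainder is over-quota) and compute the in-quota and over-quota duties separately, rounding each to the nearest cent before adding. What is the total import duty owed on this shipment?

Line 1 (0134.51, Zorar, 412 kg, $1,203.04):
Code 0134.51 is under a tariff-rate quota (threshold 166 kg). In-quota: 166 kg at 4.5%; over-quota: 246 kg at 14%.
Pro-rata value split: in-quota = $1,203.04 × 166/412 = $484.72; over-quota = $1,203.04 − $484.72 = $718.32.
In-quota duty = $484.72 × 4.5% = $21.81. Over-quota duty = $718.32 × 14% = $100.56.
Line duty = $21.81 + $100.56 = $122.37.

$122.37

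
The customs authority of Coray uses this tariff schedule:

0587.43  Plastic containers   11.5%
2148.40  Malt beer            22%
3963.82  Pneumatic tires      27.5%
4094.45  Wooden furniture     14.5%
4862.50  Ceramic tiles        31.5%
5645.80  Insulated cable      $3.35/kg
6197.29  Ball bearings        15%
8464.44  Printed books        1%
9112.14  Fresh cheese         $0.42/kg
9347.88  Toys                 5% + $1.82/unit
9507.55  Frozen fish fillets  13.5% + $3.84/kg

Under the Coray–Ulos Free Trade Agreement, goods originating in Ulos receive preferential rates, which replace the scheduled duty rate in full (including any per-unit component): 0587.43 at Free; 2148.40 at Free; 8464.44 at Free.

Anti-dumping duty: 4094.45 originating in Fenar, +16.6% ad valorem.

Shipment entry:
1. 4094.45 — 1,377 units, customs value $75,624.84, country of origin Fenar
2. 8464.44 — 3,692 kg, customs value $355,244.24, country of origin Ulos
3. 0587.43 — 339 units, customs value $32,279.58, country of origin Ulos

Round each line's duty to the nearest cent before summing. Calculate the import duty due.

$23,519.33

Line 1 (4094.45, Fenar, 1,377 units, $75,624.84):
Base rate for 4094.45 is 14.5%.
Additional duty on 4094.45 from Fenar: +16.6%. Applied ad valorem rate: 14.5% + 16.6% = 31.1%.
Duty = $75,624.84 × 31.1% = $23,519.33.
Line 2 (8464.44, Ulos, 3,692 kg, $355,244.24):
Base rate for 8464.44 is 1%.
Origin Ulos qualifies under the Coray–Ulos agreement and 8464.44 is covered: preferential rate Free applies instead.
Duty = $355,244.24 × 0% = $0.00.
Line 3 (0587.43, Ulos, 339 units, $32,279.58):
Base rate for 0587.43 is 11.5%.
Origin Ulos qualifies under the Coray–Ulos agreement and 0587.43 is covered: preferential rate Free applies instead.
Duty = $32,279.58 × 0% = $0.00.
Total = $23,519.33 + $0.00 + $0.00 = $23,519.33.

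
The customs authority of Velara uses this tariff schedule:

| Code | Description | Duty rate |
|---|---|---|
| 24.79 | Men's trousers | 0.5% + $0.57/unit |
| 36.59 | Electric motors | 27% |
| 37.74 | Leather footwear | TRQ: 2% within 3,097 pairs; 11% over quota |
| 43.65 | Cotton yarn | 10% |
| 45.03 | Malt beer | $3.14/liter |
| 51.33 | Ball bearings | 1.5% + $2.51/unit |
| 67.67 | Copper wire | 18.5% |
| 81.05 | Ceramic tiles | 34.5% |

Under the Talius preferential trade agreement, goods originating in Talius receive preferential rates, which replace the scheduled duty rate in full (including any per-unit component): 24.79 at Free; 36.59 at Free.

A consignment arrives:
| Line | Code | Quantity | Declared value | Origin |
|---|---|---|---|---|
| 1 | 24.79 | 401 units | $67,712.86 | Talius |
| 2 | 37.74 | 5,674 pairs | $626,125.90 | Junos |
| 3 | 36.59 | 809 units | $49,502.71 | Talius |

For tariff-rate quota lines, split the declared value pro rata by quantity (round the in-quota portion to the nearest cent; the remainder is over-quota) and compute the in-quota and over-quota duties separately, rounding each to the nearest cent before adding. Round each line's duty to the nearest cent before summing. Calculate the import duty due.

$38,115.99

Line 1 (24.79, Talius, 401 units, $67,712.86):
Base rate for 24.79 is 0.5% + $0.57/unit.
Origin Talius qualifies under the Velara–Talius agreement and 24.79 is covered: preferential rate Free applies instead.
Duty = $67,712.86 × 0% = $0.00.
Line 2 (37.74, Junos, 5,674 pairs, $626,125.90):
Code 37.74 is under a tariff-rate quota (threshold 3,097 pairs). In-quota: 3,097 pairs at 2%; over-quota: 2,577 pairs at 11%.
Pro-rata value split: in-quota = $626,125.90 × 3,097/5,674 = $341,753.95; over-quota = $626,125.90 − $341,753.95 = $284,371.95.
In-quota duty = $341,753.95 × 2% = $6,835.08. Over-quota duty = $284,371.95 × 11% = $31,280.91.
Line duty = $6,835.08 + $31,280.91 = $38,115.99.
Line 3 (36.59, Talius, 809 units, $49,502.71):
Base rate for 36.59 is 27%.
Origin Talius qualifies under the Velara–Talius agreement and 36.59 is covered: preferential rate Free applies instead.
Duty = $49,502.71 × 0% = $0.00.
Total = $0.00 + $38,115.99 + $0.00 = $38,115.99.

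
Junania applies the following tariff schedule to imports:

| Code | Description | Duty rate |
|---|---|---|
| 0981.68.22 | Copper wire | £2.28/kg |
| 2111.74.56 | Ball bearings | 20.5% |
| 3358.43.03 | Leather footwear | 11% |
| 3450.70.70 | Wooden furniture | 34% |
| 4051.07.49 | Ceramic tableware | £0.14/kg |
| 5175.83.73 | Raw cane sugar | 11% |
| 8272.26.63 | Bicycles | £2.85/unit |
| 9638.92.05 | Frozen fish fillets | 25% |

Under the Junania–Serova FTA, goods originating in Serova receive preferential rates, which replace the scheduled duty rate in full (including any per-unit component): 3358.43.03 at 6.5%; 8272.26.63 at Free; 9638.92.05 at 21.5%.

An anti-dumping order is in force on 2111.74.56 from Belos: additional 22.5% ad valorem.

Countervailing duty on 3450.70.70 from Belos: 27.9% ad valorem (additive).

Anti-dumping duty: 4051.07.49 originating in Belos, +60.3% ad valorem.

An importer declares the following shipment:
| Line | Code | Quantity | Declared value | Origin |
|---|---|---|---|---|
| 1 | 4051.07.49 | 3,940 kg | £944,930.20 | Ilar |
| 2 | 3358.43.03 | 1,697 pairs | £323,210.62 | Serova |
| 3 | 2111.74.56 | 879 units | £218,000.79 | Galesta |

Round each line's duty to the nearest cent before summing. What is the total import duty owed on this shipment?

Line 1 (4051.07.49, Ilar, 3,940 kg, £944,930.20):
Base rate for 4051.07.49 is £0.14/kg.
The additional-duty order on 4051.07.49 targets Belos, not Ilar; it does not apply.
Duty = 3,940 × £0.14 = £551.60.
Line 2 (3358.43.03, Serova, 1,697 pairs, £323,210.62):
Base rate for 3358.43.03 is 11%.
Origin Serova qualifies under the Junania–Serova agreement and 3358.43.03 is covered: preferential rate 6.5% applies instead.
Duty = £323,210.62 × 6.5% = £21,008.69.
Line 3 (2111.74.56, Galesta, 879 units, £218,000.79):
Base rate for 2111.74.56 is 20.5%.
The additional-duty order on 2111.74.56 targets Belos, not Galesta; it does not apply.
Duty = £218,000.79 × 20.5% = £44,690.16.
Total = £551.60 + £21,008.69 + £44,690.16 = £66,250.45.

£66,250.45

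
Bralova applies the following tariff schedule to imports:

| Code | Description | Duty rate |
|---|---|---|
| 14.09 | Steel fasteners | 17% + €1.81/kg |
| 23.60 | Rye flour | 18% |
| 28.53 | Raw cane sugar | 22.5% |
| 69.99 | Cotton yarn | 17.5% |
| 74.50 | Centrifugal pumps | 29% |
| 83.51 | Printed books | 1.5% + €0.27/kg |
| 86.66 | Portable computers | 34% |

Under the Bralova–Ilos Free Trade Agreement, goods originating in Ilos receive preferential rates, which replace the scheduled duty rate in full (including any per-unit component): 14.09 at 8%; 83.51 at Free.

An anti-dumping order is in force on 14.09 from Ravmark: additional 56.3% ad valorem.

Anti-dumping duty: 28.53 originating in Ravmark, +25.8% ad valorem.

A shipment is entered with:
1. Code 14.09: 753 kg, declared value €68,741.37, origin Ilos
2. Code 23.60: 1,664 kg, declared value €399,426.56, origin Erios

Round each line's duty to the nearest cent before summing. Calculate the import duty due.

€77,396.09

Line 1 (14.09, Ilos, 753 kg, €68,741.37):
Base rate for 14.09 is 17% + €1.81/kg.
Origin Ilos qualifies under the Bralova–Ilos agreement and 14.09 is covered: preferential rate 8% applies instead.
The additional-duty order on 14.09 targets Ravmark, not Ilos; it does not apply.
Duty = €68,741.37 × 8% = €5,499.31.
Line 2 (23.60, Erios, 1,664 kg, €399,426.56):
Base rate for 23.60 is 18%.
Duty = €399,426.56 × 18% = €71,896.78.
Total = €5,499.31 + €71,896.78 = €77,396.09.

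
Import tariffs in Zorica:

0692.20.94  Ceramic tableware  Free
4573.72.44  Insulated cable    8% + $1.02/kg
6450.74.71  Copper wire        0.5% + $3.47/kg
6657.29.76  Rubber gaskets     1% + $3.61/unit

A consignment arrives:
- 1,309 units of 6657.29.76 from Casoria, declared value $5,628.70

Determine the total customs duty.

Line 1 (6657.29.76, Casoria, 1,309 units, $5,628.70):
Base rate for 6657.29.76 is 1% + $3.61/unit.
Duty = $5,628.70 × 1% + 1,309 × $3.61 = $4,781.78.

$4,781.78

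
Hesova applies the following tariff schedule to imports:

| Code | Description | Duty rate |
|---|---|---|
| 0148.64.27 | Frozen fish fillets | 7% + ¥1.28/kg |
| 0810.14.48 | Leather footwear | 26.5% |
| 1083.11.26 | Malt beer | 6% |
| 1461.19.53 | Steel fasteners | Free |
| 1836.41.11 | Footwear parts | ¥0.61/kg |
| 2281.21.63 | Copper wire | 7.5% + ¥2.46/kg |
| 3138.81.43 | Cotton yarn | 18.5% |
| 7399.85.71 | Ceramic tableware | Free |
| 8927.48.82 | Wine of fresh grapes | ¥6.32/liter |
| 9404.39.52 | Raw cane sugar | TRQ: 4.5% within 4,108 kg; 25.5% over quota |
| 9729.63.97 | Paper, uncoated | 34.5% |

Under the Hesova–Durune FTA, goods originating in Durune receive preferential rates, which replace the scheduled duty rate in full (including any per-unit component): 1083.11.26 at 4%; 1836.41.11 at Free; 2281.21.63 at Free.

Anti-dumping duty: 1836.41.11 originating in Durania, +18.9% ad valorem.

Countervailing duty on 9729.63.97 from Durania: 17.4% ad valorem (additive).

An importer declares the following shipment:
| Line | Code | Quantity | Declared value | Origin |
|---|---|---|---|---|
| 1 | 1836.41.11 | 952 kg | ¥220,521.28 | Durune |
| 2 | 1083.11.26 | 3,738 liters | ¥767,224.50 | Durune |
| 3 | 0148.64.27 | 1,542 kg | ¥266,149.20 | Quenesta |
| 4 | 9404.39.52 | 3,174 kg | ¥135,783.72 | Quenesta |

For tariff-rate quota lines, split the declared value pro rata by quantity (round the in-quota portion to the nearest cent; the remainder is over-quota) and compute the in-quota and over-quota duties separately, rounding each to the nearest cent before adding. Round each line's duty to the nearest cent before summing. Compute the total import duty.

¥57,403.45

Line 1 (1836.41.11, Durune, 952 kg, ¥220,521.28):
Base rate for 1836.41.11 is ¥0.61/kg.
Origin Durune qualifies under the Hesova–Durune agreement and 1836.41.11 is covered: preferential rate Free applies instead.
The additional-duty order on 1836.41.11 targets Durania, not Durune; it does not apply.
Duty = ¥220,521.28 × 0% = ¥0.00.
Line 2 (1083.11.26, Durune, 3,738 liters, ¥767,224.50):
Base rate for 1083.11.26 is 6%.
Origin Durune qualifies under the Hesova–Durune agreement and 1083.11.26 is covered: preferential rate 4% applies instead.
Duty = ¥767,224.50 × 4% = ¥30,688.98.
Line 3 (0148.64.27, Quenesta, 1,542 kg, ¥266,149.20):
Base rate for 0148.64.27 is 7% + ¥1.28/kg.
Duty = ¥266,149.20 × 7% + 1,542 × ¥1.28 = ¥20,604.20.
Line 4 (9404.39.52, Quenesta, 3,174 kg, ¥135,783.72):
Code 9404.39.52 is under a tariff-rate quota (threshold 4,108 kg). Quantity 3,174 kg is within the quota, so the in-quota rate 4.5% applies to the full value.
Duty = ¥135,783.72 × 4.5% = ¥6,110.27.
Total = ¥0.00 + ¥30,688.98 + ¥20,604.20 + ¥6,110.27 = ¥57,403.45.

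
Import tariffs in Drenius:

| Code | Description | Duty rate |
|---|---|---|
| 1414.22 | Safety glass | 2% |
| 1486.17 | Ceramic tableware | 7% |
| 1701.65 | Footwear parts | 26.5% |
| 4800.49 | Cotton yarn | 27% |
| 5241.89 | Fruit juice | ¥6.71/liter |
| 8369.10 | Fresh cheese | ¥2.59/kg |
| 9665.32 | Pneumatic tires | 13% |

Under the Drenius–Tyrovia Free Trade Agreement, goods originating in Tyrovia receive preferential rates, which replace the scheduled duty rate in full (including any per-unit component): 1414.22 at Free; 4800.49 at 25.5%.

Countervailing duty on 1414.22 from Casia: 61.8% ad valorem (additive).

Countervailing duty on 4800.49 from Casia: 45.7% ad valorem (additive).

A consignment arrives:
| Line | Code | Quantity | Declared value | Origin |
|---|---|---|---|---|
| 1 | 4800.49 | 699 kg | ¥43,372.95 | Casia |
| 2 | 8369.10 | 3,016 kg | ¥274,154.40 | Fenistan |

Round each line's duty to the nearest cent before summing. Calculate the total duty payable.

Line 1 (4800.49, Casia, 699 kg, ¥43,372.95):
Base rate for 4800.49 is 27%.
4800.49 has an FTA preferential rate, but origin Casia is not Tyrovia; base rate stands.
Additional duty on 4800.49 from Casia: +45.7%. Applied ad valorem rate: 27% + 45.7% = 72.7%.
Duty = ¥43,372.95 × 72.7% = ¥31,532.13.
Line 2 (8369.10, Fenistan, 3,016 kg, ¥274,154.40):
Base rate for 8369.10 is ¥2.59/kg.
Duty = 3,016 × ¥2.59 = ¥7,811.44.
Total = ¥31,532.13 + ¥7,811.44 = ¥39,343.57.

¥39,343.57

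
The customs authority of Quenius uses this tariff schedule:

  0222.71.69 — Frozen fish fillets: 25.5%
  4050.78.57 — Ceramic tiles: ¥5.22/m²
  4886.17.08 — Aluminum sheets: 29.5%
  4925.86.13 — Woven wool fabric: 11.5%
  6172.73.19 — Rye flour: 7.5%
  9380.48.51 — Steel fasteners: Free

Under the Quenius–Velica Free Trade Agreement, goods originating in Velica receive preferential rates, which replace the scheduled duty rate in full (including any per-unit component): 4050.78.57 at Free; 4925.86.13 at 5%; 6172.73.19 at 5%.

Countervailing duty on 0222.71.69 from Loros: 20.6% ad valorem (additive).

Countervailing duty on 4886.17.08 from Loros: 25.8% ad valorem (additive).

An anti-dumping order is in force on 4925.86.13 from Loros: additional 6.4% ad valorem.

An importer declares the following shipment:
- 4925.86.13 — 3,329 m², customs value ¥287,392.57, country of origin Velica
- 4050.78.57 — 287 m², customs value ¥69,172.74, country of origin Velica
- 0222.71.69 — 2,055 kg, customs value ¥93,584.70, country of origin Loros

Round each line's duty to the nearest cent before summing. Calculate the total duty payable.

Line 1 (4925.86.13, Velica, 3,329 m², ¥287,392.57):
Base rate for 4925.86.13 is 11.5%.
Origin Velica qualifies under the Quenius–Velica agreement and 4925.86.13 is covered: preferential rate 5% applies instead.
The additional-duty order on 4925.86.13 targets Loros, not Velica; it does not apply.
Duty = ¥287,392.57 × 5% = ¥14,369.63.
Line 2 (4050.78.57, Velica, 287 m², ¥69,172.74):
Base rate for 4050.78.57 is ¥5.22/m².
Origin Velica qualifies under the Quenius–Velica agreement and 4050.78.57 is covered: preferential rate Free applies instead.
Duty = ¥69,172.74 × 0% = ¥0.00.
Line 3 (0222.71.69, Loros, 2,055 kg, ¥93,584.70):
Base rate for 0222.71.69 is 25.5%.
Additional duty on 0222.71.69 from Loros: +20.6%. Applied ad valorem rate: 25.5% + 20.6% = 46.1%.
Duty = ¥93,584.70 × 46.1% = ¥43,142.55.
Total = ¥14,369.63 + ¥0.00 + ¥43,142.55 = ¥57,512.18.

¥57,512.18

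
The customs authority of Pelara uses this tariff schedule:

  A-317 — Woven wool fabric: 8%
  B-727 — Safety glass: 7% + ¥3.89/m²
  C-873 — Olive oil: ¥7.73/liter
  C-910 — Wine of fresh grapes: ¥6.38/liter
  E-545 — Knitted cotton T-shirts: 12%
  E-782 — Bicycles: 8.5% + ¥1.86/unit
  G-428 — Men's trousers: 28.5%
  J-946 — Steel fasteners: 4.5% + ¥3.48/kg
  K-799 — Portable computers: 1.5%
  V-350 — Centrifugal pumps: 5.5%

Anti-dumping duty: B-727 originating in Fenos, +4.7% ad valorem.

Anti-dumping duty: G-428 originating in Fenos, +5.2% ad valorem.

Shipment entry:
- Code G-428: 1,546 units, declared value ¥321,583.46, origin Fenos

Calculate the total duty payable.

¥108,373.63

Line 1 (G-428, Fenos, 1,546 units, ¥321,583.46):
Base rate for G-428 is 28.5%.
Additional duty on G-428 from Fenos: +5.2%. Applied ad valorem rate: 28.5% + 5.2% = 33.7%.
Duty = ¥321,583.46 × 33.7% = ¥108,373.63.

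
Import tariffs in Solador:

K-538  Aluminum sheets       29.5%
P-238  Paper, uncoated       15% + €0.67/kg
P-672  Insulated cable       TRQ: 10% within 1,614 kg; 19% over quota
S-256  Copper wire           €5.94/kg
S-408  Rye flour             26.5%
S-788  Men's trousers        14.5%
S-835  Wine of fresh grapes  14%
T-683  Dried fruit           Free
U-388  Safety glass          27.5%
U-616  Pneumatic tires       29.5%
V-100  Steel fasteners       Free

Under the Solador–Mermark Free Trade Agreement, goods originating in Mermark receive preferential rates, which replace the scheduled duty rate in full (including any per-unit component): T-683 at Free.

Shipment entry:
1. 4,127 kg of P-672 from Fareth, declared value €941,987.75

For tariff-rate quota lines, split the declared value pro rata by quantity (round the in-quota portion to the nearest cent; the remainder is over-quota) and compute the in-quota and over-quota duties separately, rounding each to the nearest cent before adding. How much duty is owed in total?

Line 1 (P-672, Fareth, 4,127 kg, €941,987.75):
Code P-672 is under a tariff-rate quota (threshold 1,614 kg). In-quota: 1,614 kg at 10%; over-quota: 2,513 kg at 19%.
Pro-rata value split: in-quota = €941,987.75 × 1,614/4,127 = €368,395.50; over-quota = €941,987.75 − €368,395.50 = €573,592.25.
In-quota duty = €368,395.50 × 10% = €36,839.55. Over-quota duty = €573,592.25 × 19% = €108,982.53.
Line duty = €36,839.55 + €108,982.53 = €145,822.08.

€145,822.08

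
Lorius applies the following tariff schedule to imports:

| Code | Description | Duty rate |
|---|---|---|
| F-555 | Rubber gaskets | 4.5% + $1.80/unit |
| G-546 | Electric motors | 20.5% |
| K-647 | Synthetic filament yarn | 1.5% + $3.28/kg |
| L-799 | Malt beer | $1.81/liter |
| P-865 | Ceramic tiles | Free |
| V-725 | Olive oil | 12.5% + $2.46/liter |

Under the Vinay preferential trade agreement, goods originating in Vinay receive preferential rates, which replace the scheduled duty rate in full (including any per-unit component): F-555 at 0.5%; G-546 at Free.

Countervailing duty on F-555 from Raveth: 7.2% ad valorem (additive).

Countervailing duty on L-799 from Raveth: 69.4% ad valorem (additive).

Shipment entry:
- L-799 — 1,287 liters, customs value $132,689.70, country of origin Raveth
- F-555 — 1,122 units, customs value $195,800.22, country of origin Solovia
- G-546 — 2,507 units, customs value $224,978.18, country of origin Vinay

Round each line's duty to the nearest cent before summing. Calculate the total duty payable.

$105,246.73

Line 1 (L-799, Raveth, 1,287 liters, $132,689.70):
Base rate for L-799 is $1.81/liter.
Additional duty on L-799 from Raveth: +69.4% ad valorem. Applied ad valorem rate = 69.4%.
Duty = $132,689.70 × 69.4% + 1,287 × $1.81 = $94,416.12.
Line 2 (F-555, Solovia, 1,122 units, $195,800.22):
Base rate for F-555 is 4.5% + $1.80/unit.
F-555 has an FTA preferential rate, but origin Solovia is not Vinay; base rate stands.
The additional-duty order on F-555 targets Raveth, not Solovia; it does not apply.
Duty = $195,800.22 × 4.5% + 1,122 × $1.80 = $10,830.61.
Line 3 (G-546, Vinay, 2,507 units, $224,978.18):
Base rate for G-546 is 20.5%.
Origin Vinay qualifies under the Lorius–Vinay agreement and G-546 is covered: preferential rate Free applies instead.
Duty = $224,978.18 × 0% = $0.00.
Total = $94,416.12 + $10,830.61 + $0.00 = $105,246.73.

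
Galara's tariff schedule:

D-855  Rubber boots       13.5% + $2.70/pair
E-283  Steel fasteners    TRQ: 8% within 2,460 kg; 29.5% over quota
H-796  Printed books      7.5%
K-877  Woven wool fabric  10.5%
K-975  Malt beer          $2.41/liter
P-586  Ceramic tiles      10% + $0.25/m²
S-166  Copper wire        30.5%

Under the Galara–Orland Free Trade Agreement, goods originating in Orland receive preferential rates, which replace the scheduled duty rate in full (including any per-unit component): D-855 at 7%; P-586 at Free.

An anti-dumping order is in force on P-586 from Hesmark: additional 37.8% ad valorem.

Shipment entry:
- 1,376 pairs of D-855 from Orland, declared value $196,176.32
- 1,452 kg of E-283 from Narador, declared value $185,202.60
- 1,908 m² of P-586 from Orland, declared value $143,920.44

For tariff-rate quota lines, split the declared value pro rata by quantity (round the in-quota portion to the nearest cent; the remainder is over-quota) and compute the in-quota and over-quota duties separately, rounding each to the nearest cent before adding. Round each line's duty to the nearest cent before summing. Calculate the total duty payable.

$28,548.55

Line 1 (D-855, Orland, 1,376 pairs, $196,176.32):
Base rate for D-855 is 13.5% + $2.70/pair.
Origin Orland qualifies under the Galara–Orland agreement and D-855 is covered: preferential rate 7% applies instead.
Duty = $196,176.32 × 7% = $13,732.34.
Line 2 (E-283, Narador, 1,452 kg, $185,202.60):
Code E-283 is under a tariff-rate quota (threshold 2,460 kg). Quantity 1,452 kg is within the quota, so the in-quota rate 8% applies to the full value.
Duty = $185,202.60 × 8% = $14,816.21.
Line 3 (P-586, Orland, 1,908 m², $143,920.44):
Base rate for P-586 is 10% + $0.25/m².
Origin Orland qualifies under the Galara–Orland agreement and P-586 is covered: preferential rate Free applies instead.
The additional-duty order on P-586 targets Hesmark, not Orland; it does not apply.
Duty = $143,920.44 × 0% = $0.00.
Total = $13,732.34 + $14,816.21 + $0.00 = $28,548.55.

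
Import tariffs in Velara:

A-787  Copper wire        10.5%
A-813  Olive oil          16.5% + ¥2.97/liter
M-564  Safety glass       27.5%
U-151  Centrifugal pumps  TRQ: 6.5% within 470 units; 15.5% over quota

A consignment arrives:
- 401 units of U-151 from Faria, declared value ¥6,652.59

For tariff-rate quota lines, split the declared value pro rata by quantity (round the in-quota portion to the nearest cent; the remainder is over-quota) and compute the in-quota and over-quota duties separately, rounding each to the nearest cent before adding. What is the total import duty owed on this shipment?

Line 1 (U-151, Faria, 401 units, ¥6,652.59):
Code U-151 is under a tariff-rate quota (threshold 470 units). Quantity 401 units is within the quota, so the in-quota rate 6.5% applies to the full value.
Duty = ¥6,652.59 × 6.5% = ¥432.42.

¥432.42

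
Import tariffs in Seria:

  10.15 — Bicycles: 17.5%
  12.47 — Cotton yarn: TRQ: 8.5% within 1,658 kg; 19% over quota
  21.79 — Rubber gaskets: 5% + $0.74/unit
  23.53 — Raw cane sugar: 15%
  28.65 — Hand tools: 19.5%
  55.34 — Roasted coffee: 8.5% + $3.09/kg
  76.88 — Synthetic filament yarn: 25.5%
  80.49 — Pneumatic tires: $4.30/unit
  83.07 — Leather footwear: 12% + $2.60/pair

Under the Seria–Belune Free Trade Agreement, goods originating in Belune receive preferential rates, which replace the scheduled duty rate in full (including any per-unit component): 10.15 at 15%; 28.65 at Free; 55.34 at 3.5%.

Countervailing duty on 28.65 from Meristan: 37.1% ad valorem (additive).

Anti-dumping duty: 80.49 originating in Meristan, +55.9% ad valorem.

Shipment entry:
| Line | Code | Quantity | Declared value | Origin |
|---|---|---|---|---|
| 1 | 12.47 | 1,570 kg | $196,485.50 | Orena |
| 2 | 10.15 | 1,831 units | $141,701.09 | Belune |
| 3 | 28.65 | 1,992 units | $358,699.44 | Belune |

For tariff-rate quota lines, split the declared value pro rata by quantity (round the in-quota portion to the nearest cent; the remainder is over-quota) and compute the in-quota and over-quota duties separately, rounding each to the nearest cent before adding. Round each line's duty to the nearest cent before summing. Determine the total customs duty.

Line 1 (12.47, Orena, 1,570 kg, $196,485.50):
Code 12.47 is under a tariff-rate quota (threshold 1,658 kg). Quantity 1,570 kg is within the quota, so the in-quota rate 8.5% applies to the full value.
Duty = $196,485.50 × 8.5% = $16,701.27.
Line 2 (10.15, Belune, 1,831 units, $141,701.09):
Base rate for 10.15 is 17.5%.
Origin Belune qualifies under the Seria–Belune agreement and 10.15 is covered: preferential rate 15% applies instead.
Duty = $141,701.09 × 15% = $21,255.16.
Line 3 (28.65, Belune, 1,992 units, $358,699.44):
Base rate for 28.65 is 19.5%.
Origin Belune qualifies under the Seria–Belune agreement and 28.65 is covered: preferential rate Free applies instead.
The additional-duty order on 28.65 targets Meristan, not Belune; it does not apply.
Duty = $358,699.44 × 0% = $0.00.
Total = $16,701.27 + $21,255.16 + $0.00 = $37,956.43.

$37,956.43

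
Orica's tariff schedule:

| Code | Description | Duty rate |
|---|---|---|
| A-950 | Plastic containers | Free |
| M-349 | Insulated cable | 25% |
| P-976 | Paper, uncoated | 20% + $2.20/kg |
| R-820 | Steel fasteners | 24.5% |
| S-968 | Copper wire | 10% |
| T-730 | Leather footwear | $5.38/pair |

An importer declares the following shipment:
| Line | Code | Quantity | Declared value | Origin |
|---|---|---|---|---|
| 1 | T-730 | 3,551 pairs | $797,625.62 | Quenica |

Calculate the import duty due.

$19,104.38

Line 1 (T-730, Quenica, 3,551 pairs, $797,625.62):
Base rate for T-730 is $5.38/pair.
Duty = 3,551 × $5.38 = $19,104.38.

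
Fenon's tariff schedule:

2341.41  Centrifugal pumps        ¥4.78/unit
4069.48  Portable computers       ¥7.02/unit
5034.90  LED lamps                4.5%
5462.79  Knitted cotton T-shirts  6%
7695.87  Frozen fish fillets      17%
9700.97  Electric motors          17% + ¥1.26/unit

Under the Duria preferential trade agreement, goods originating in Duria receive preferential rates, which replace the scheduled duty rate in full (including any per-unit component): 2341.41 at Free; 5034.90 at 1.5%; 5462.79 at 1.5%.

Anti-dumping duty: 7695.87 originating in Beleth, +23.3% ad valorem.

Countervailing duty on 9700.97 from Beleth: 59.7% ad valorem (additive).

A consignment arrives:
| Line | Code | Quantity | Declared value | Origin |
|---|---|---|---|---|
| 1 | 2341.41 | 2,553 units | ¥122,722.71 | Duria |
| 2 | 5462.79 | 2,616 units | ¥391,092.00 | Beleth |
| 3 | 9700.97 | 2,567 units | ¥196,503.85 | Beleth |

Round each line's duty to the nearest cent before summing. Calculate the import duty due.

¥177,418.39

Line 1 (2341.41, Duria, 2,553 units, ¥122,722.71):
Base rate for 2341.41 is ¥4.78/unit.
Origin Duria qualifies under the Fenon–Duria agreement and 2341.41 is covered: preferential rate Free applies instead.
Duty = ¥122,722.71 × 0% = ¥0.00.
Line 2 (5462.79, Beleth, 2,616 units, ¥391,092.00):
Base rate for 5462.79 is 6%.
5462.79 has an FTA preferential rate, but origin Beleth is not Duria; base rate stands.
Duty = ¥391,092.00 × 6% = ¥23,465.52.
Line 3 (9700.97, Beleth, 2,567 units, ¥196,503.85):
Base rate for 9700.97 is 17% + ¥1.26/unit.
Additional duty on 9700.97 from Beleth: +59.7%. Applied ad valorem rate: 17% + 59.7% = 76.7%.
Duty = ¥196,503.85 × 76.7% + 2,567 × ¥1.26 = ¥153,952.87.
Total = ¥0.00 + ¥23,465.52 + ¥153,952.87 = ¥177,418.39.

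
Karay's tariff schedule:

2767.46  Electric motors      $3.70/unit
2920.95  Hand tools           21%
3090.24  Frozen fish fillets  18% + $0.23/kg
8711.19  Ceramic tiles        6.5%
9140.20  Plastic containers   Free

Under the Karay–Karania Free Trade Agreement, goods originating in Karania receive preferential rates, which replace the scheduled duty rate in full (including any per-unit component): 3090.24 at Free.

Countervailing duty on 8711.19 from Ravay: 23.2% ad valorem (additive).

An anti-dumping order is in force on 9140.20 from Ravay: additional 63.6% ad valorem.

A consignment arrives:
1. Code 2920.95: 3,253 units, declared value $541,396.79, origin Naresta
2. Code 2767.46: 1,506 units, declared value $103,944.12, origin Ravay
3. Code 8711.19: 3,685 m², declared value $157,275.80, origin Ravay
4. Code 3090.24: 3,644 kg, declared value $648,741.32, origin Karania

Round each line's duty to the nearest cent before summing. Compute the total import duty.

$165,976.44

Line 1 (2920.95, Naresta, 3,253 units, $541,396.79):
Base rate for 2920.95 is 21%.
Duty = $541,396.79 × 21% = $113,693.33.
Line 2 (2767.46, Ravay, 1,506 units, $103,944.12):
Base rate for 2767.46 is $3.70/unit.
Duty = 1,506 × $3.70 = $5,572.20.
Line 3 (8711.19, Ravay, 3,685 m², $157,275.80):
Base rate for 8711.19 is 6.5%.
Additional duty on 8711.19 from Ravay: +23.2%. Applied ad valorem rate: 6.5% + 23.2% = 29.7%.
Duty = $157,275.80 × 29.7% = $46,710.91.
Line 4 (3090.24, Karania, 3,644 kg, $648,741.32):
Base rate for 3090.24 is 18% + $0.23/kg.
Origin Karania qualifies under the Karay–Karania agreement and 3090.24 is covered: preferential rate Free applies instead.
Duty = $648,741.32 × 0% = $0.00.
Total = $113,693.33 + $5,572.20 + $46,710.91 + $0.00 = $165,976.44.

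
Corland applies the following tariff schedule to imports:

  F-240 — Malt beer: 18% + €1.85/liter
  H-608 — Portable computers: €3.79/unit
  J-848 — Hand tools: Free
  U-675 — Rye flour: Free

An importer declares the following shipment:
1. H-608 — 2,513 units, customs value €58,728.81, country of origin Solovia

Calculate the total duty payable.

€9,524.27

Line 1 (H-608, Solovia, 2,513 units, €58,728.81):
Base rate for H-608 is €3.79/unit.
Duty = 2,513 × €3.79 = €9,524.27.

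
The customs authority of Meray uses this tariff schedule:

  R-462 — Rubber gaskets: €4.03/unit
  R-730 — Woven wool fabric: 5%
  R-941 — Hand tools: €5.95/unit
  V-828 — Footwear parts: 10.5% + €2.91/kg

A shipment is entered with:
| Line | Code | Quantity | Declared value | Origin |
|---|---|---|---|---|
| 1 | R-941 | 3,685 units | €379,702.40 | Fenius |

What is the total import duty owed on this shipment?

Line 1 (R-941, Fenius, 3,685 units, €379,702.40):
Base rate for R-941 is €5.95/unit.
Duty = 3,685 × €5.95 = €21,925.75.

€21,925.75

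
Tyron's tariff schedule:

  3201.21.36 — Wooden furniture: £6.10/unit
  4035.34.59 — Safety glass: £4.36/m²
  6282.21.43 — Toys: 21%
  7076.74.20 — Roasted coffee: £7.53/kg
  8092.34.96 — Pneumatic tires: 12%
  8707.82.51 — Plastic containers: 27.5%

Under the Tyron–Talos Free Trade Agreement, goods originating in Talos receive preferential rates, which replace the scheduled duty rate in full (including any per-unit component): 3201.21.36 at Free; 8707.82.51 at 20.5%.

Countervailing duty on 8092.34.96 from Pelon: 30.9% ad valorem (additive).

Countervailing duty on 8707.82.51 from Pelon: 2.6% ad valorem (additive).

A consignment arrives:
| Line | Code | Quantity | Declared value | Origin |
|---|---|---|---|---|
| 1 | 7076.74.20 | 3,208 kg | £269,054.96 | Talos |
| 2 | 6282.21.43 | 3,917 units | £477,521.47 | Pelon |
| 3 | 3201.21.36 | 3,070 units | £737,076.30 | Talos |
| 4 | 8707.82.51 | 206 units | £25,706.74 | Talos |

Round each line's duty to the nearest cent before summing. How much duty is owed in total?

Line 1 (7076.74.20, Talos, 3,208 kg, £269,054.96):
Base rate for 7076.74.20 is £7.53/kg.
Origin Talos is the FTA partner but 7076.74.20 is not on the preference list; base rate stands.
Duty = 3,208 × £7.53 = £24,156.24.
Line 2 (6282.21.43, Pelon, 3,917 units, £477,521.47):
Base rate for 6282.21.43 is 21%.
Duty = £477,521.47 × 21% = £100,279.51.
Line 3 (3201.21.36, Talos, 3,070 units, £737,076.30):
Base rate for 3201.21.36 is £6.10/unit.
Origin Talos qualifies under the Tyron–Talos agreement and 3201.21.36 is covered: preferential rate Free applies instead.
Duty = £737,076.30 × 0% = £0.00.
Line 4 (8707.82.51, Talos, 206 units, £25,706.74):
Base rate for 8707.82.51 is 27.5%.
Origin Talos qualifies under the Tyron–Talos agreement and 8707.82.51 is covered: preferential rate 20.5% applies instead.
The additional-duty order on 8707.82.51 targets Pelon, not Talos; it does not apply.
Duty = £25,706.74 × 20.5% = £5,269.88.
Total = £24,156.24 + £100,279.51 + £0.00 + £5,269.88 = £129,705.63.

£129,705.63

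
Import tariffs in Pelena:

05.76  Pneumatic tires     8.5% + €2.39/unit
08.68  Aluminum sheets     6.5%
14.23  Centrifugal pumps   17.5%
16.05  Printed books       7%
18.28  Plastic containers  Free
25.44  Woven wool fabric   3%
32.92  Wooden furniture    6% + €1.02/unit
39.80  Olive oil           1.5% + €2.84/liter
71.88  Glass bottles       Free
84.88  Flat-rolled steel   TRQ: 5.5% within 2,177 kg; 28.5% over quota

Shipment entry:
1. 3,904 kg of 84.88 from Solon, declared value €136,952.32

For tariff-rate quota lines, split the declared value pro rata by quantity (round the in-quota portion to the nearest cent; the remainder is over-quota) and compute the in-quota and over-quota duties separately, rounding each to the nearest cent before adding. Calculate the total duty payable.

€21,466.50

Line 1 (84.88, Solon, 3,904 kg, €136,952.32):
Code 84.88 is under a tariff-rate quota (threshold 2,177 kg). In-quota: 2,177 kg at 5.5%; over-quota: 1,727 kg at 28.5%.
Pro-rata value split: in-quota = €136,952.32 × 2,177/3,904 = €76,369.16; over-quota = €136,952.32 − €76,369.16 = €60,583.16.
In-quota duty = €76,369.16 × 5.5% = €4,200.30. Over-quota duty = €60,583.16 × 28.5% = €17,266.20.
Line duty = €4,200.30 + €17,266.20 = €21,466.50.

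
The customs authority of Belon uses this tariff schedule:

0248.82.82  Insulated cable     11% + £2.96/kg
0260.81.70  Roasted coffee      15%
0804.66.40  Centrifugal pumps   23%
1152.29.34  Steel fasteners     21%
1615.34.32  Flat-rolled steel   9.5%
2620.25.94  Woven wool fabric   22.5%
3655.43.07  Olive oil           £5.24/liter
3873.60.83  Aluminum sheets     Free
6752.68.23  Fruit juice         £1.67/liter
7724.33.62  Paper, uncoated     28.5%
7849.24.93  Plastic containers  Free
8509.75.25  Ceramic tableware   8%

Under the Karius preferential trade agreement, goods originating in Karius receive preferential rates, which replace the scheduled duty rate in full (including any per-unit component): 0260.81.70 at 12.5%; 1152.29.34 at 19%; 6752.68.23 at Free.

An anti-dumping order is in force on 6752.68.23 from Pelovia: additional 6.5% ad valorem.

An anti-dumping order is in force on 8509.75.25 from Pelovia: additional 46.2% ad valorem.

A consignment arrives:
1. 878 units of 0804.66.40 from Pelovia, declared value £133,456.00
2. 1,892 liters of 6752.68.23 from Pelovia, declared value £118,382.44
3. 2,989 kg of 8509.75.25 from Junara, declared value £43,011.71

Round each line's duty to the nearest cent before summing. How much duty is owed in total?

Line 1 (0804.66.40, Pelovia, 878 units, £133,456.00):
Base rate for 0804.66.40 is 23%.
Duty = £133,456.00 × 23% = £30,694.88.
Line 2 (6752.68.23, Pelovia, 1,892 liters, £118,382.44):
Base rate for 6752.68.23 is £1.67/liter.
6752.68.23 has an FTA preferential rate, but origin Pelovia is not Karius; base rate stands.
Additional duty on 6752.68.23 from Pelovia: +6.5% ad valorem. Applied ad valorem rate = 6.5%.
Duty = £118,382.44 × 6.5% + 1,892 × £1.67 = £10,854.50.
Line 3 (8509.75.25, Junara, 2,989 kg, £43,011.71):
Base rate for 8509.75.25 is 8%.
The additional-duty order on 8509.75.25 targets Pelovia, not Junara; it does not apply.
Duty = £43,011.71 × 8% = £3,440.94.
Total = £30,694.88 + £10,854.50 + £3,440.94 = £44,990.32.

£44,990.32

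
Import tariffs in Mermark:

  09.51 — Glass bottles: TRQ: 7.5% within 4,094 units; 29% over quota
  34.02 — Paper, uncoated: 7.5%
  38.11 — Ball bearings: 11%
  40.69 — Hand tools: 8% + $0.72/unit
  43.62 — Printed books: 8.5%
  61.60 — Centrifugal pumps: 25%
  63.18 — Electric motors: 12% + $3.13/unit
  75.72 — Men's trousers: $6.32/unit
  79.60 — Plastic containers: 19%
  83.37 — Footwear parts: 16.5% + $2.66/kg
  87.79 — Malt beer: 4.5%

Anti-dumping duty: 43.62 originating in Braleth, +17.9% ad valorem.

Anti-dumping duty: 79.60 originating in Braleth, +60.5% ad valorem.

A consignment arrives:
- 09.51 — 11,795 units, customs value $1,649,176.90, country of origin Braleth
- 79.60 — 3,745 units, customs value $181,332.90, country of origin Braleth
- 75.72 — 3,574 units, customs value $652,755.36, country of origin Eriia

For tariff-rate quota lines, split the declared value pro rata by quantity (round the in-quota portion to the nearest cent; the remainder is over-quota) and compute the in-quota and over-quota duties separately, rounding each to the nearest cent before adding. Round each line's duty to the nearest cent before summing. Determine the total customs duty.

$521,937.68

Line 1 (09.51, Braleth, 11,795 units, $1,649,176.90):
Code 09.51 is under a tariff-rate quota (threshold 4,094 units). In-quota: 4,094 units at 7.5%; over-quota: 7,701 units at 29%.
Pro-rata value split: in-quota = $1,649,176.90 × 4,094/11,795 = $572,423.08; over-quota = $1,649,176.90 − $572,423.08 = $1,076,753.82.
In-quota duty = $572,423.08 × 7.5% = $42,931.73. Over-quota duty = $1,076,753.82 × 29% = $312,258.61.
Line duty = $42,931.73 + $312,258.61 = $355,190.34.
Line 2 (79.60, Braleth, 3,745 units, $181,332.90):
Base rate for 79.60 is 19%.
Additional duty on 79.60 from Braleth: +60.5%. Applied ad valorem rate: 19% + 60.5% = 79.5%.
Duty = $181,332.90 × 79.5% = $144,159.66.
Line 3 (75.72, Eriia, 3,574 units, $652,755.36):
Base rate for 75.72 is $6.32/unit.
Duty = 3,574 × $6.32 = $22,587.68.
Total = $355,190.34 + $144,159.66 + $22,587.68 = $521,937.68.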